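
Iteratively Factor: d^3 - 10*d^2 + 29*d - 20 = (d - 1)*(d^2 - 9*d + 20) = (d - 4)*(d - 1)*(d - 5)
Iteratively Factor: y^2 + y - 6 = (y + 3)*(y - 2)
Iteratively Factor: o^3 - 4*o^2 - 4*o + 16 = (o - 2)*(o^2 - 2*o - 8) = (o - 2)*(o + 2)*(o - 4)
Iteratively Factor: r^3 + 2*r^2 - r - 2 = (r + 1)*(r^2 + r - 2) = (r - 1)*(r + 1)*(r + 2)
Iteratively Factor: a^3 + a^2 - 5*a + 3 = (a + 3)*(a^2 - 2*a + 1) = (a - 1)*(a + 3)*(a - 1)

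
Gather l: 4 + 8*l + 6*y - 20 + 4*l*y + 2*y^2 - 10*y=l*(4*y + 8) + 2*y^2 - 4*y - 16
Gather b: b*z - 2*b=b*(z - 2)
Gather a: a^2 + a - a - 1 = a^2 - 1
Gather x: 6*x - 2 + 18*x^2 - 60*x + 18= 18*x^2 - 54*x + 16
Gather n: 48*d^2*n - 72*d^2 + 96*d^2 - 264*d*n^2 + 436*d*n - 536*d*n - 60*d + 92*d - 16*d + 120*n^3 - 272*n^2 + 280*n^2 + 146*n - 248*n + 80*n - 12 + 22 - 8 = 24*d^2 + 16*d + 120*n^3 + n^2*(8 - 264*d) + n*(48*d^2 - 100*d - 22) + 2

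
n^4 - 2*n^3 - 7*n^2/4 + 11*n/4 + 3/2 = (n - 2)*(n - 3/2)*(n + 1/2)*(n + 1)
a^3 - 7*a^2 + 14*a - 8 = (a - 4)*(a - 2)*(a - 1)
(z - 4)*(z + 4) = z^2 - 16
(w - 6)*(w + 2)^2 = w^3 - 2*w^2 - 20*w - 24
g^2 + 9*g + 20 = (g + 4)*(g + 5)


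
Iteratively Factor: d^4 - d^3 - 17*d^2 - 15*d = (d)*(d^3 - d^2 - 17*d - 15) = d*(d + 1)*(d^2 - 2*d - 15) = d*(d + 1)*(d + 3)*(d - 5)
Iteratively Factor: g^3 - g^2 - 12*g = (g + 3)*(g^2 - 4*g) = g*(g + 3)*(g - 4)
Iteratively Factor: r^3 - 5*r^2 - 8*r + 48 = (r + 3)*(r^2 - 8*r + 16) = (r - 4)*(r + 3)*(r - 4)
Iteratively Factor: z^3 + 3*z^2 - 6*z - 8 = (z + 1)*(z^2 + 2*z - 8) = (z - 2)*(z + 1)*(z + 4)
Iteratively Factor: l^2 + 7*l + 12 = (l + 4)*(l + 3)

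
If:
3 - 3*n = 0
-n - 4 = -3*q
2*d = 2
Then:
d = 1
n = 1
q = 5/3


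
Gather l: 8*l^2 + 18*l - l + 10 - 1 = 8*l^2 + 17*l + 9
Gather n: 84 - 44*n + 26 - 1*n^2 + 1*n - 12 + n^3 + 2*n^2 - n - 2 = n^3 + n^2 - 44*n + 96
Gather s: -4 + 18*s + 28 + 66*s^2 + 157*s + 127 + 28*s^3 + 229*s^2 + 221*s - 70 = 28*s^3 + 295*s^2 + 396*s + 81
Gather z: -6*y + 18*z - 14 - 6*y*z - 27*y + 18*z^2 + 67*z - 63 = -33*y + 18*z^2 + z*(85 - 6*y) - 77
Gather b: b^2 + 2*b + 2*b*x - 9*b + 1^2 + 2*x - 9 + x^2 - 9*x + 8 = b^2 + b*(2*x - 7) + x^2 - 7*x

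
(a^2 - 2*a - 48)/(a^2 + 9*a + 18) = (a - 8)/(a + 3)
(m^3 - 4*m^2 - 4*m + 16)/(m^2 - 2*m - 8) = m - 2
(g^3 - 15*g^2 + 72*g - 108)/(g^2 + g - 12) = (g^2 - 12*g + 36)/(g + 4)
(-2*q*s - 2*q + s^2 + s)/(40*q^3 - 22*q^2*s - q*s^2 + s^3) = (-s - 1)/(20*q^2 - q*s - s^2)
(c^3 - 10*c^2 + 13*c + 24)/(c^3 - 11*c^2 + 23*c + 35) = (c^2 - 11*c + 24)/(c^2 - 12*c + 35)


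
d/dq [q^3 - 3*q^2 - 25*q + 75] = 3*q^2 - 6*q - 25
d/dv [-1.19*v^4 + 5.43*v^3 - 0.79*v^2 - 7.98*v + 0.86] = -4.76*v^3 + 16.29*v^2 - 1.58*v - 7.98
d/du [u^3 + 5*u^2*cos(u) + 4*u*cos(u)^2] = -5*u^2*sin(u) + 3*u^2 - 4*u*sin(2*u) + 10*u*cos(u) + 4*cos(u)^2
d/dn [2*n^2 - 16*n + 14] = 4*n - 16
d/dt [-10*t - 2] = -10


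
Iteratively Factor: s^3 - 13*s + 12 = (s - 3)*(s^2 + 3*s - 4) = (s - 3)*(s - 1)*(s + 4)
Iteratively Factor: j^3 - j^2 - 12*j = (j)*(j^2 - j - 12) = j*(j - 4)*(j + 3)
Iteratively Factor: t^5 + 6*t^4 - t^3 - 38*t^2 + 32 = (t + 1)*(t^4 + 5*t^3 - 6*t^2 - 32*t + 32) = (t + 1)*(t + 4)*(t^3 + t^2 - 10*t + 8) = (t - 2)*(t + 1)*(t + 4)*(t^2 + 3*t - 4) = (t - 2)*(t - 1)*(t + 1)*(t + 4)*(t + 4)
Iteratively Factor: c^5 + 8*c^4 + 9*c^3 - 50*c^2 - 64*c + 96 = (c - 1)*(c^4 + 9*c^3 + 18*c^2 - 32*c - 96) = (c - 2)*(c - 1)*(c^3 + 11*c^2 + 40*c + 48) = (c - 2)*(c - 1)*(c + 4)*(c^2 + 7*c + 12) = (c - 2)*(c - 1)*(c + 4)^2*(c + 3)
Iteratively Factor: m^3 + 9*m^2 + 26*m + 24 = (m + 3)*(m^2 + 6*m + 8) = (m + 3)*(m + 4)*(m + 2)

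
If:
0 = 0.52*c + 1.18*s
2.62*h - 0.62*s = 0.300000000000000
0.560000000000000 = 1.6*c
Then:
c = 0.35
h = 0.08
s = -0.15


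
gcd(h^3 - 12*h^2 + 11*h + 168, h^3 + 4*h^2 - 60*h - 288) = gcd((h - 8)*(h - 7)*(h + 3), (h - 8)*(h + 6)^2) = h - 8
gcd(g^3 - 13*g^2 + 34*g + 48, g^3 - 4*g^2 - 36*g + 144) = g - 6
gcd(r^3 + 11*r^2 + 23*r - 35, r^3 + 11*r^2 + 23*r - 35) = r^3 + 11*r^2 + 23*r - 35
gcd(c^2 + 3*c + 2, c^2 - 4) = c + 2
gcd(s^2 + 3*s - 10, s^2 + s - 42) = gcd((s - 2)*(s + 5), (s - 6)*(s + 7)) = 1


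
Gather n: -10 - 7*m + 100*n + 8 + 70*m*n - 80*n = -7*m + n*(70*m + 20) - 2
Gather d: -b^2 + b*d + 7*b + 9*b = -b^2 + b*d + 16*b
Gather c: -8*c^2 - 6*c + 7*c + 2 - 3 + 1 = -8*c^2 + c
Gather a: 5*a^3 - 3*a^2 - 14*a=5*a^3 - 3*a^2 - 14*a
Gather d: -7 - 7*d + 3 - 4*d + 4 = -11*d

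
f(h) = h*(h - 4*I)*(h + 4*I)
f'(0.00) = 16.00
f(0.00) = 0.00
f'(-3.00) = 43.00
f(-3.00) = -75.00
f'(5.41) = 103.80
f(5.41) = 244.90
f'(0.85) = 18.17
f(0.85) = 14.21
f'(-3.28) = 48.28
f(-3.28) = -87.77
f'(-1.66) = 24.27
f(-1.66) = -31.13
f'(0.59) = 17.04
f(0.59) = 9.65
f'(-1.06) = 19.37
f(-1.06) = -18.15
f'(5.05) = 92.51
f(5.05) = 209.59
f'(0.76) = 17.73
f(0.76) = 12.60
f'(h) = h*(h - 4*I) + h*(h + 4*I) + (h - 4*I)*(h + 4*I) = 3*h^2 + 16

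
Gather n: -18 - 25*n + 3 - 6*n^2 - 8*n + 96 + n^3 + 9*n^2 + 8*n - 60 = n^3 + 3*n^2 - 25*n + 21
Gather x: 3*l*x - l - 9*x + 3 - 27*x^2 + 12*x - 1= -l - 27*x^2 + x*(3*l + 3) + 2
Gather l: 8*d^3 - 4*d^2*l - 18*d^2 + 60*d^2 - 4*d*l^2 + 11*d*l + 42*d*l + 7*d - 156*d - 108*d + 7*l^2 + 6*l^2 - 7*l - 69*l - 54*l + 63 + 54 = 8*d^3 + 42*d^2 - 257*d + l^2*(13 - 4*d) + l*(-4*d^2 + 53*d - 130) + 117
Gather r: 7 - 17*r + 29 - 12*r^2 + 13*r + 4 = -12*r^2 - 4*r + 40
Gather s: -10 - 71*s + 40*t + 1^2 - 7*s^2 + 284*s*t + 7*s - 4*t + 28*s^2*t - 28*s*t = s^2*(28*t - 7) + s*(256*t - 64) + 36*t - 9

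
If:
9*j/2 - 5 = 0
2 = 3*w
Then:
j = 10/9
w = 2/3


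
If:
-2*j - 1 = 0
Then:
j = -1/2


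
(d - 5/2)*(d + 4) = d^2 + 3*d/2 - 10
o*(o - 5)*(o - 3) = o^3 - 8*o^2 + 15*o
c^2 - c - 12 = (c - 4)*(c + 3)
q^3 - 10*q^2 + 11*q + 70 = (q - 7)*(q - 5)*(q + 2)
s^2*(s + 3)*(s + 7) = s^4 + 10*s^3 + 21*s^2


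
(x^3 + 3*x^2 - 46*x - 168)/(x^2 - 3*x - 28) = x + 6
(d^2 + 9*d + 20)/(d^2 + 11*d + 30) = (d + 4)/(d + 6)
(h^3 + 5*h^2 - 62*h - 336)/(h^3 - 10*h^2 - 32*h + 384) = (h + 7)/(h - 8)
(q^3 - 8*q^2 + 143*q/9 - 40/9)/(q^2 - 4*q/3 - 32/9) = (3*q^2 - 16*q + 5)/(3*q + 4)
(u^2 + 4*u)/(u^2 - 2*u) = (u + 4)/(u - 2)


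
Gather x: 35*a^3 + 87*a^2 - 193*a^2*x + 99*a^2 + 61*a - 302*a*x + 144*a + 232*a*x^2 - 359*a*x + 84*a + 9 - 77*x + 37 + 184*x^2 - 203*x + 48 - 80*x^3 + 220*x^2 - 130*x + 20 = 35*a^3 + 186*a^2 + 289*a - 80*x^3 + x^2*(232*a + 404) + x*(-193*a^2 - 661*a - 410) + 114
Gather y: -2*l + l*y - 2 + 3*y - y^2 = -2*l - y^2 + y*(l + 3) - 2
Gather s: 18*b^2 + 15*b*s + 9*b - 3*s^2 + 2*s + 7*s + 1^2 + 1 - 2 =18*b^2 + 9*b - 3*s^2 + s*(15*b + 9)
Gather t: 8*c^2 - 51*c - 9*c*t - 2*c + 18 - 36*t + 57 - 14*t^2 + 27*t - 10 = 8*c^2 - 53*c - 14*t^2 + t*(-9*c - 9) + 65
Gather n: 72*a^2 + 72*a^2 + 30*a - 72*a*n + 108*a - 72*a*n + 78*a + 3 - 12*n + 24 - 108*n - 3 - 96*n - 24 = 144*a^2 + 216*a + n*(-144*a - 216)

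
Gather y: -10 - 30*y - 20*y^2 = -20*y^2 - 30*y - 10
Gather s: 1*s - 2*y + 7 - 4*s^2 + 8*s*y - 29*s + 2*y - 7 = -4*s^2 + s*(8*y - 28)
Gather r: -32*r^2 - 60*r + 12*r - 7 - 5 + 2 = -32*r^2 - 48*r - 10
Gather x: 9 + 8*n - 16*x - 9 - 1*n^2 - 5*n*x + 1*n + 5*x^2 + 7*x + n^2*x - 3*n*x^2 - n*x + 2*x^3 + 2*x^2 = -n^2 + 9*n + 2*x^3 + x^2*(7 - 3*n) + x*(n^2 - 6*n - 9)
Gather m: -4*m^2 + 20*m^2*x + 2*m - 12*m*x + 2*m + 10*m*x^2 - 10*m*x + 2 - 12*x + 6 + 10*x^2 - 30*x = m^2*(20*x - 4) + m*(10*x^2 - 22*x + 4) + 10*x^2 - 42*x + 8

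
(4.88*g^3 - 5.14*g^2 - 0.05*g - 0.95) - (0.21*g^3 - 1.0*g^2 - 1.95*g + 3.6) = 4.67*g^3 - 4.14*g^2 + 1.9*g - 4.55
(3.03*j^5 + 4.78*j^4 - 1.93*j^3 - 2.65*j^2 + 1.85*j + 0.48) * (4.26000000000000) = 12.9078*j^5 + 20.3628*j^4 - 8.2218*j^3 - 11.289*j^2 + 7.881*j + 2.0448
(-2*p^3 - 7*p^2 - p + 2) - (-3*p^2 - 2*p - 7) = -2*p^3 - 4*p^2 + p + 9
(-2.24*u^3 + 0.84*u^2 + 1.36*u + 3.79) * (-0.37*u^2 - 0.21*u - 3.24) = 0.8288*u^5 + 0.1596*u^4 + 6.578*u^3 - 4.4095*u^2 - 5.2023*u - 12.2796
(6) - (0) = 6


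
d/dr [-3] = 0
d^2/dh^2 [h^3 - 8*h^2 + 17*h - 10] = 6*h - 16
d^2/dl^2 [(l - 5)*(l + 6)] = 2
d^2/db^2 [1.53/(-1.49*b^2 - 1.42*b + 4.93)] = (6.793506*b^2 + 6.474348*b - 1.53*(2.98*b + 1.42)*(5.96*b + 2.84) - 22.477842)/(1.49*b^2 + 1.42*b - 4.93)^3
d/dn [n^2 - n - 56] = 2*n - 1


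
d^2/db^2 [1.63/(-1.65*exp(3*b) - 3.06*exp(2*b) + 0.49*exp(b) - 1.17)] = (-1.63*(4.95*exp(2*b) + 6.12*exp(b) - 0.49)*(9.9*exp(2*b) + 12.24*exp(b) - 0.98)*exp(b) + (24.2055*exp(2*b) + 19.9512*exp(b) - 0.7987)*(1.65*exp(3*b) + 3.06*exp(2*b) - 0.49*exp(b) + 1.17))*exp(b)/(1.65*exp(3*b) + 3.06*exp(2*b) - 0.49*exp(b) + 1.17)^3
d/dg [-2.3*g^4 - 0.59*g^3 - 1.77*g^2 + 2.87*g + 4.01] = -9.2*g^3 - 1.77*g^2 - 3.54*g + 2.87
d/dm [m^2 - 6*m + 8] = 2*m - 6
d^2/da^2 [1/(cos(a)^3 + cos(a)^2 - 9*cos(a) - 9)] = ((-33*cos(a) + 8*cos(2*a) + 9*cos(3*a))*(cos(a)^3 + cos(a)^2 - 9*cos(a) - 9)/4 + 2*(3*cos(a)^2 + 2*cos(a) - 9)^2*sin(a)^2)/(cos(a)^3 + cos(a)^2 - 9*cos(a) - 9)^3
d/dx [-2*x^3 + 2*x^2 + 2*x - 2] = -6*x^2 + 4*x + 2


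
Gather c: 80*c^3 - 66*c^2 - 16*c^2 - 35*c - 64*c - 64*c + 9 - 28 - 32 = 80*c^3 - 82*c^2 - 163*c - 51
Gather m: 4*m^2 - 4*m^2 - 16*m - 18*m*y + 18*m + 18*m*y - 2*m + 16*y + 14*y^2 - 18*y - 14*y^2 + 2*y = 0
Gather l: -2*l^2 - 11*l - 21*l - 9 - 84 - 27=-2*l^2 - 32*l - 120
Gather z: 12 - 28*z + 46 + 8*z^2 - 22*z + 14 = 8*z^2 - 50*z + 72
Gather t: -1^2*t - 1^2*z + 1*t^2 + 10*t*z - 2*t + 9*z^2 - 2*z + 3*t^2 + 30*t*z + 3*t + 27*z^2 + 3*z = 4*t^2 + 40*t*z + 36*z^2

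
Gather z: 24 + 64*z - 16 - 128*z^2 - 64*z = 8 - 128*z^2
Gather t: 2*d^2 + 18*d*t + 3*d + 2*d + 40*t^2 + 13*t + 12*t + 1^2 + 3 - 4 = 2*d^2 + 5*d + 40*t^2 + t*(18*d + 25)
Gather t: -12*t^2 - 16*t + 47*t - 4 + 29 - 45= -12*t^2 + 31*t - 20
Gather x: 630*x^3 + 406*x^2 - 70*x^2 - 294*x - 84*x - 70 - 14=630*x^3 + 336*x^2 - 378*x - 84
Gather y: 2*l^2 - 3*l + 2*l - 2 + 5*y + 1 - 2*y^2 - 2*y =2*l^2 - l - 2*y^2 + 3*y - 1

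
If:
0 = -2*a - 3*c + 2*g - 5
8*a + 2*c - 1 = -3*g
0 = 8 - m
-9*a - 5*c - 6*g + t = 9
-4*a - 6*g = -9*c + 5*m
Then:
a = -11/2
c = 108/13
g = 123/13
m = 8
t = 1503/26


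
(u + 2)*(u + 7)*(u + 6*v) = u^3 + 6*u^2*v + 9*u^2 + 54*u*v + 14*u + 84*v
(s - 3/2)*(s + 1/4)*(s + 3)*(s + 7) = s^4 + 35*s^3/4 + 65*s^2/8 - 30*s - 63/8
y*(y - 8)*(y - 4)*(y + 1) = y^4 - 11*y^3 + 20*y^2 + 32*y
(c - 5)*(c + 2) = c^2 - 3*c - 10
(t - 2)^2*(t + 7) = t^3 + 3*t^2 - 24*t + 28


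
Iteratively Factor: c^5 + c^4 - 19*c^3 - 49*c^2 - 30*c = (c - 5)*(c^4 + 6*c^3 + 11*c^2 + 6*c) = (c - 5)*(c + 1)*(c^3 + 5*c^2 + 6*c) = c*(c - 5)*(c + 1)*(c^2 + 5*c + 6) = c*(c - 5)*(c + 1)*(c + 2)*(c + 3)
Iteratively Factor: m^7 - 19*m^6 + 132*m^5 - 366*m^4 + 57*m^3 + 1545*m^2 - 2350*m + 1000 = (m - 5)*(m^6 - 14*m^5 + 62*m^4 - 56*m^3 - 223*m^2 + 430*m - 200) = (m - 5)*(m - 1)*(m^5 - 13*m^4 + 49*m^3 - 7*m^2 - 230*m + 200) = (m - 5)*(m - 1)*(m + 2)*(m^4 - 15*m^3 + 79*m^2 - 165*m + 100) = (m - 5)*(m - 4)*(m - 1)*(m + 2)*(m^3 - 11*m^2 + 35*m - 25) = (m - 5)^2*(m - 4)*(m - 1)*(m + 2)*(m^2 - 6*m + 5) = (m - 5)^3*(m - 4)*(m - 1)*(m + 2)*(m - 1)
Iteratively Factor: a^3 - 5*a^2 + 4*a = (a - 4)*(a^2 - a) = a*(a - 4)*(a - 1)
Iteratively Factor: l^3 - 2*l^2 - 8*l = (l - 4)*(l^2 + 2*l) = (l - 4)*(l + 2)*(l)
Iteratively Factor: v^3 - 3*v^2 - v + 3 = (v - 3)*(v^2 - 1) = (v - 3)*(v - 1)*(v + 1)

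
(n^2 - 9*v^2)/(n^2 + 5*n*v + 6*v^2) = (n - 3*v)/(n + 2*v)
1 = 1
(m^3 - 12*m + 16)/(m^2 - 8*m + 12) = (m^2 + 2*m - 8)/(m - 6)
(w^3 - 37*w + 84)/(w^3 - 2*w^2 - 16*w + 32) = (w^2 + 4*w - 21)/(w^2 + 2*w - 8)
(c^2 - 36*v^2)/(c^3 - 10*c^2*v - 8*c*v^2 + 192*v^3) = (-c - 6*v)/(-c^2 + 4*c*v + 32*v^2)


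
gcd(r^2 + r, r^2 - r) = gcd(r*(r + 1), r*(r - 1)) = r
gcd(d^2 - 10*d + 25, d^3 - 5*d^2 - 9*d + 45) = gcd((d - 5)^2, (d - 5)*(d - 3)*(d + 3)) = d - 5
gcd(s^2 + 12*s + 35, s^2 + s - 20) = s + 5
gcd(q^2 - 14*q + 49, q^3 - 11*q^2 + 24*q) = 1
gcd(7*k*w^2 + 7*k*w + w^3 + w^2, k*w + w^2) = w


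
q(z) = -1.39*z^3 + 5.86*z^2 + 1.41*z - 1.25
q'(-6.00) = -219.03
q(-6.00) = 501.49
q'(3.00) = -0.96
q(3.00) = 18.19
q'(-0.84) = -11.38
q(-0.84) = 2.52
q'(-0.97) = -13.88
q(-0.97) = 4.16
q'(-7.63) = -330.78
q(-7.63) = 946.57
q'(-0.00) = 1.41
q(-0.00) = -1.25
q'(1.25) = 9.54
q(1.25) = 6.95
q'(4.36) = -26.76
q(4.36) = 1.09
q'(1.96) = 8.36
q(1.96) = 13.56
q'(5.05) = -45.75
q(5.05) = -23.70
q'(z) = -4.17*z^2 + 11.72*z + 1.41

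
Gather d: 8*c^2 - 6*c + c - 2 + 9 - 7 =8*c^2 - 5*c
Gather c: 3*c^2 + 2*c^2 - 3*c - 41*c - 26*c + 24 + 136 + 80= 5*c^2 - 70*c + 240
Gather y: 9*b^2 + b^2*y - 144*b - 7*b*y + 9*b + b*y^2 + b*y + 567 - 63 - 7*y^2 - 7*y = 9*b^2 - 135*b + y^2*(b - 7) + y*(b^2 - 6*b - 7) + 504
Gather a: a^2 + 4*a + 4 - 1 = a^2 + 4*a + 3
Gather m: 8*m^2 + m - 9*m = 8*m^2 - 8*m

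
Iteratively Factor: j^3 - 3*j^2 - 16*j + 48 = (j - 4)*(j^2 + j - 12) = (j - 4)*(j + 4)*(j - 3)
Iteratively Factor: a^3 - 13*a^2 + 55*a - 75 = (a - 3)*(a^2 - 10*a + 25) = (a - 5)*(a - 3)*(a - 5)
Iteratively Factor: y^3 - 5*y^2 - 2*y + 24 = (y - 3)*(y^2 - 2*y - 8) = (y - 4)*(y - 3)*(y + 2)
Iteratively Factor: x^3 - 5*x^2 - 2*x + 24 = (x - 4)*(x^2 - x - 6) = (x - 4)*(x - 3)*(x + 2)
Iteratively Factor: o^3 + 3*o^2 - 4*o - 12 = (o - 2)*(o^2 + 5*o + 6) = (o - 2)*(o + 3)*(o + 2)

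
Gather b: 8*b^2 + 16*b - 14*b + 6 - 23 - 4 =8*b^2 + 2*b - 21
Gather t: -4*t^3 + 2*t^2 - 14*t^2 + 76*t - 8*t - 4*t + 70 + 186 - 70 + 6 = -4*t^3 - 12*t^2 + 64*t + 192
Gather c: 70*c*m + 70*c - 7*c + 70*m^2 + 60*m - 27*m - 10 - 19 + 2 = c*(70*m + 63) + 70*m^2 + 33*m - 27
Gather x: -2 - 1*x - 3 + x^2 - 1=x^2 - x - 6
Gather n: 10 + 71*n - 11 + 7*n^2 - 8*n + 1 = 7*n^2 + 63*n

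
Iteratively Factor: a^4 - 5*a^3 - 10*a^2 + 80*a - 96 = (a - 3)*(a^3 - 2*a^2 - 16*a + 32) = (a - 4)*(a - 3)*(a^2 + 2*a - 8) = (a - 4)*(a - 3)*(a + 4)*(a - 2)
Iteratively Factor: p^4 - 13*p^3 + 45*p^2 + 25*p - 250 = (p - 5)*(p^3 - 8*p^2 + 5*p + 50) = (p - 5)*(p + 2)*(p^2 - 10*p + 25) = (p - 5)^2*(p + 2)*(p - 5)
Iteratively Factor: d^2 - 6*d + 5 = (d - 5)*(d - 1)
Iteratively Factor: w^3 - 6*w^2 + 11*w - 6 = (w - 3)*(w^2 - 3*w + 2) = (w - 3)*(w - 2)*(w - 1)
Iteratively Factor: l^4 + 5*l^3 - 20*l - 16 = (l + 2)*(l^3 + 3*l^2 - 6*l - 8) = (l + 1)*(l + 2)*(l^2 + 2*l - 8) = (l + 1)*(l + 2)*(l + 4)*(l - 2)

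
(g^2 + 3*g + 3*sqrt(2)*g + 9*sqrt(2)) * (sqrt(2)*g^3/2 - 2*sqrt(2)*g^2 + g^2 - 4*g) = sqrt(2)*g^5/2 - sqrt(2)*g^4/2 + 4*g^4 - 3*sqrt(2)*g^3 - 4*g^3 - 48*g^2 - 3*sqrt(2)*g^2 - 36*sqrt(2)*g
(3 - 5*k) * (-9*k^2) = 45*k^3 - 27*k^2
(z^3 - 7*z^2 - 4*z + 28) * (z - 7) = z^4 - 14*z^3 + 45*z^2 + 56*z - 196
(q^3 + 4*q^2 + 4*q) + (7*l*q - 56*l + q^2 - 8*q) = 7*l*q - 56*l + q^3 + 5*q^2 - 4*q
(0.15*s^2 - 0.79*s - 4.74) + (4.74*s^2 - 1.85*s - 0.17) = 4.89*s^2 - 2.64*s - 4.91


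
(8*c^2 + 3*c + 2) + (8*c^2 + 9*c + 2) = 16*c^2 + 12*c + 4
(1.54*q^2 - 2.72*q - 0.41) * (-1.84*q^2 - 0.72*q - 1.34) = -2.8336*q^4 + 3.896*q^3 + 0.6492*q^2 + 3.94*q + 0.5494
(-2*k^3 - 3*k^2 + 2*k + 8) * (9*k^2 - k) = -18*k^5 - 25*k^4 + 21*k^3 + 70*k^2 - 8*k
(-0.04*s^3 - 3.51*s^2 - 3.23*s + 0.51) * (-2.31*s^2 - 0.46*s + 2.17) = 0.0924*s^5 + 8.1265*s^4 + 8.9891*s^3 - 7.309*s^2 - 7.2437*s + 1.1067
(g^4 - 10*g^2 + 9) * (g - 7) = g^5 - 7*g^4 - 10*g^3 + 70*g^2 + 9*g - 63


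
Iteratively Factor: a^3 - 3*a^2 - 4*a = (a - 4)*(a^2 + a) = a*(a - 4)*(a + 1)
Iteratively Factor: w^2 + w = (w + 1)*(w)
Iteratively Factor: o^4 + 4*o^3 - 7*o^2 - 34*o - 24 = (o - 3)*(o^3 + 7*o^2 + 14*o + 8) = (o - 3)*(o + 2)*(o^2 + 5*o + 4) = (o - 3)*(o + 2)*(o + 4)*(o + 1)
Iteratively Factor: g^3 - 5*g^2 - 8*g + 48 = (g + 3)*(g^2 - 8*g + 16) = (g - 4)*(g + 3)*(g - 4)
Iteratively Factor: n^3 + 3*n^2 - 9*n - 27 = (n + 3)*(n^2 - 9) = (n - 3)*(n + 3)*(n + 3)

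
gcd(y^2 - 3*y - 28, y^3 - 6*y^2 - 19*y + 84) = y^2 - 3*y - 28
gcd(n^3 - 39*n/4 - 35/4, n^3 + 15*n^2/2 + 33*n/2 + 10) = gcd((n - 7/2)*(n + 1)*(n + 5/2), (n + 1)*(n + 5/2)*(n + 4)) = n^2 + 7*n/2 + 5/2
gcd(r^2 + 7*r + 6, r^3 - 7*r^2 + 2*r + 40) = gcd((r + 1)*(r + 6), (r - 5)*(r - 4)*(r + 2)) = 1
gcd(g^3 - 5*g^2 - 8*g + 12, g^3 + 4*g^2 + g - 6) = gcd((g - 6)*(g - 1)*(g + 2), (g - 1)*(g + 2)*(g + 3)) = g^2 + g - 2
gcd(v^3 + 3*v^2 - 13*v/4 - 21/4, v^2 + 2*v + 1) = v + 1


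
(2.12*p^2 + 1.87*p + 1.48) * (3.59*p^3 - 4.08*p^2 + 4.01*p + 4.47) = 7.6108*p^5 - 1.9363*p^4 + 6.1848*p^3 + 10.9367*p^2 + 14.2937*p + 6.6156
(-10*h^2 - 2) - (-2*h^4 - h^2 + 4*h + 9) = 2*h^4 - 9*h^2 - 4*h - 11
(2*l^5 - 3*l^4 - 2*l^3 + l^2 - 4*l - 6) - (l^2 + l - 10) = 2*l^5 - 3*l^4 - 2*l^3 - 5*l + 4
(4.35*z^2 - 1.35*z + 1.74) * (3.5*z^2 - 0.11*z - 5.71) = 15.225*z^4 - 5.2035*z^3 - 18.6*z^2 + 7.5171*z - 9.9354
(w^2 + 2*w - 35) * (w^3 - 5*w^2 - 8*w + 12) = w^5 - 3*w^4 - 53*w^3 + 171*w^2 + 304*w - 420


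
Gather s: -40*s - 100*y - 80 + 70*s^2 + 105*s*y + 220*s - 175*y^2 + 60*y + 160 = 70*s^2 + s*(105*y + 180) - 175*y^2 - 40*y + 80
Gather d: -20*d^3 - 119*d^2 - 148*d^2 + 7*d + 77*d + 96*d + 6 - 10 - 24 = -20*d^3 - 267*d^2 + 180*d - 28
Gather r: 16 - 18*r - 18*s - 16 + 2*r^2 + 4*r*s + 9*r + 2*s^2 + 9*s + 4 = 2*r^2 + r*(4*s - 9) + 2*s^2 - 9*s + 4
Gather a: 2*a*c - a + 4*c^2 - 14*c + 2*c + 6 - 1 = a*(2*c - 1) + 4*c^2 - 12*c + 5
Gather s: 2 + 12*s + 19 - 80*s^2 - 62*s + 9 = -80*s^2 - 50*s + 30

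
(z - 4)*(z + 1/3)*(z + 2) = z^3 - 5*z^2/3 - 26*z/3 - 8/3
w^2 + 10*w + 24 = (w + 4)*(w + 6)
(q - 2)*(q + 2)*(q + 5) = q^3 + 5*q^2 - 4*q - 20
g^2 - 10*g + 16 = (g - 8)*(g - 2)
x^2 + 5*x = x*(x + 5)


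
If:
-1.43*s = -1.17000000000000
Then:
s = 0.82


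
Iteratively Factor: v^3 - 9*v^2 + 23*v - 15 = (v - 5)*(v^2 - 4*v + 3) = (v - 5)*(v - 3)*(v - 1)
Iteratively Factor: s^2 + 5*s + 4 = (s + 4)*(s + 1)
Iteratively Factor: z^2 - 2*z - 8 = (z + 2)*(z - 4)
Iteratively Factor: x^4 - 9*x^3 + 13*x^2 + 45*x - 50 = (x + 2)*(x^3 - 11*x^2 + 35*x - 25) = (x - 5)*(x + 2)*(x^2 - 6*x + 5) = (x - 5)*(x - 1)*(x + 2)*(x - 5)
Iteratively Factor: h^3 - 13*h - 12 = (h + 1)*(h^2 - h - 12) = (h + 1)*(h + 3)*(h - 4)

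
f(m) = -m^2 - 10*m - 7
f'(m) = -2*m - 10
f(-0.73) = -0.23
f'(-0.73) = -8.54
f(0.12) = -8.21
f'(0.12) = -10.24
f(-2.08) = 9.47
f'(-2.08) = -5.84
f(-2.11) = 9.65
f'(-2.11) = -5.78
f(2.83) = -43.31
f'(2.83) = -15.66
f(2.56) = -39.15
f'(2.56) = -15.12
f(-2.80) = 13.16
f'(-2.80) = -4.40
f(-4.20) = 17.36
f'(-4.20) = -1.60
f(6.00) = -103.00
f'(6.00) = -22.00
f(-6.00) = 17.00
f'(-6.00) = 2.00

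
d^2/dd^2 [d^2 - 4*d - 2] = 2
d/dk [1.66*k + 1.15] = 1.66000000000000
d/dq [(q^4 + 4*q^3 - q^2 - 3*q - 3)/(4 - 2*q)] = (-3*q^4 + 25*q^2 - 4*q - 9)/(2*(q^2 - 4*q + 4))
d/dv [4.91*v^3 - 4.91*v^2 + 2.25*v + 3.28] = 14.73*v^2 - 9.82*v + 2.25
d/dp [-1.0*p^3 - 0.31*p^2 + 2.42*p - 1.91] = -3.0*p^2 - 0.62*p + 2.42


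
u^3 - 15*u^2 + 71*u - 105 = (u - 7)*(u - 5)*(u - 3)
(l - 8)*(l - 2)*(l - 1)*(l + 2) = l^4 - 9*l^3 + 4*l^2 + 36*l - 32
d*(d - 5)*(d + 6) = d^3 + d^2 - 30*d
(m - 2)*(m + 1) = m^2 - m - 2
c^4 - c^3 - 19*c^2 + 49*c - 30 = (c - 3)*(c - 2)*(c - 1)*(c + 5)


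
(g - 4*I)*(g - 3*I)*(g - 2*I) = g^3 - 9*I*g^2 - 26*g + 24*I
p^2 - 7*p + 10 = (p - 5)*(p - 2)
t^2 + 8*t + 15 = (t + 3)*(t + 5)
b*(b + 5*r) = b^2 + 5*b*r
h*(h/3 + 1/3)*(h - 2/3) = h^3/3 + h^2/9 - 2*h/9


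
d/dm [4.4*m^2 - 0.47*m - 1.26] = 8.8*m - 0.47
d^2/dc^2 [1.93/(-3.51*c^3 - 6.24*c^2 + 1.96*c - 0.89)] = ((40.6458*c + 24.0864)*(3.51*c^3 + 6.24*c^2 - 1.96*c + 0.89) - 1.93*(10.53*c^2 + 12.48*c - 1.96)*(21.06*c^2 + 24.96*c - 3.92))/(3.51*c^3 + 6.24*c^2 - 1.96*c + 0.89)^3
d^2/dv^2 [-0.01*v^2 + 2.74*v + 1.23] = -0.0200000000000000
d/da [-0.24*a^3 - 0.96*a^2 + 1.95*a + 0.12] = -0.72*a^2 - 1.92*a + 1.95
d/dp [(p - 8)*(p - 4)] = 2*p - 12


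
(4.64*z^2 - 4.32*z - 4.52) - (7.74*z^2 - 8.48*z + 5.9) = -3.1*z^2 + 4.16*z - 10.42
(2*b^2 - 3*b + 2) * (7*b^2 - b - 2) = 14*b^4 - 23*b^3 + 13*b^2 + 4*b - 4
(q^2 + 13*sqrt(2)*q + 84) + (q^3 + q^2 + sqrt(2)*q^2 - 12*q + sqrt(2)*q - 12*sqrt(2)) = q^3 + sqrt(2)*q^2 + 2*q^2 - 12*q + 14*sqrt(2)*q - 12*sqrt(2) + 84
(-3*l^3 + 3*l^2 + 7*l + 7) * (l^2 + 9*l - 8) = -3*l^5 - 24*l^4 + 58*l^3 + 46*l^2 + 7*l - 56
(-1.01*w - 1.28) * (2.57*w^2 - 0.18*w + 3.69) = -2.5957*w^3 - 3.1078*w^2 - 3.4965*w - 4.7232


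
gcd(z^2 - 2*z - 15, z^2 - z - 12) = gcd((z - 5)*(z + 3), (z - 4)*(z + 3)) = z + 3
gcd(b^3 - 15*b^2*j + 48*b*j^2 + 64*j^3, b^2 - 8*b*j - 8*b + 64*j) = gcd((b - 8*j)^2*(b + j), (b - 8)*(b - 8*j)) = b - 8*j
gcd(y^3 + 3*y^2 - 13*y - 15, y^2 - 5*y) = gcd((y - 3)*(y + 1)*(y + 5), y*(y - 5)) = 1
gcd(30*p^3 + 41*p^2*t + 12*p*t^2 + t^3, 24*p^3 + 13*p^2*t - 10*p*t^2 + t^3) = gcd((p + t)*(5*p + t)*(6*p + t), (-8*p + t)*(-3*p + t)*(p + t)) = p + t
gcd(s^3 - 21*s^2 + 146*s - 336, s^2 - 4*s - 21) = s - 7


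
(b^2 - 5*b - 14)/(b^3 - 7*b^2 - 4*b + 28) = 1/(b - 2)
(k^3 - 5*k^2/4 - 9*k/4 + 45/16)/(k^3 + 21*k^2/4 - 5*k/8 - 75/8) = (k - 3/2)/(k + 5)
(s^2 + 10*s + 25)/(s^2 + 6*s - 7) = (s^2 + 10*s + 25)/(s^2 + 6*s - 7)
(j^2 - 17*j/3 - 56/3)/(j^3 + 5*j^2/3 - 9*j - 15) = (3*j^2 - 17*j - 56)/(3*j^3 + 5*j^2 - 27*j - 45)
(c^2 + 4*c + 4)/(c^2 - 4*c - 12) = (c + 2)/(c - 6)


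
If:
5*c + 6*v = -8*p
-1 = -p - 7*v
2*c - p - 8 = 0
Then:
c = 394/135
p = -292/135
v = 61/135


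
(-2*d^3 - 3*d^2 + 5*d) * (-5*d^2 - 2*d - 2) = 10*d^5 + 19*d^4 - 15*d^3 - 4*d^2 - 10*d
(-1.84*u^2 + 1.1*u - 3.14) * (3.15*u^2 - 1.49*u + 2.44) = -5.796*u^4 + 6.2066*u^3 - 16.0196*u^2 + 7.3626*u - 7.6616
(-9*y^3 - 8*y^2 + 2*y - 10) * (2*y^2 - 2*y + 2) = -18*y^5 + 2*y^4 + 2*y^3 - 40*y^2 + 24*y - 20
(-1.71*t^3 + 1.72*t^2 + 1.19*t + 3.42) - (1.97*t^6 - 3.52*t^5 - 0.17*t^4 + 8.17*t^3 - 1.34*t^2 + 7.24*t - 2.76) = -1.97*t^6 + 3.52*t^5 + 0.17*t^4 - 9.88*t^3 + 3.06*t^2 - 6.05*t + 6.18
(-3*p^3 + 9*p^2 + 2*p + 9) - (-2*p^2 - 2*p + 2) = -3*p^3 + 11*p^2 + 4*p + 7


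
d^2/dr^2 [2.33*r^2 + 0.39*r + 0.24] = 4.66000000000000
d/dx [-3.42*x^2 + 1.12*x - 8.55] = 1.12 - 6.84*x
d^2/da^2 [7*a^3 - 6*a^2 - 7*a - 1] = 42*a - 12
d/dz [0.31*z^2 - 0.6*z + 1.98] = 0.62*z - 0.6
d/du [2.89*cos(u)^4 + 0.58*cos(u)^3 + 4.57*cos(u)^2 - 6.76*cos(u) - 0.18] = (-11.56*cos(u)^3 - 1.74*cos(u)^2 - 9.14*cos(u) + 6.76)*sin(u)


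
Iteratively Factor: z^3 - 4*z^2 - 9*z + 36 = (z + 3)*(z^2 - 7*z + 12) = (z - 4)*(z + 3)*(z - 3)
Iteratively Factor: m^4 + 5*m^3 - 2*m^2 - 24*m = (m + 3)*(m^3 + 2*m^2 - 8*m) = (m - 2)*(m + 3)*(m^2 + 4*m) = m*(m - 2)*(m + 3)*(m + 4)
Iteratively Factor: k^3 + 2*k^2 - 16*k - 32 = (k - 4)*(k^2 + 6*k + 8) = (k - 4)*(k + 4)*(k + 2)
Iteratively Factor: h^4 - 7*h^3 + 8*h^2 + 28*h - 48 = (h + 2)*(h^3 - 9*h^2 + 26*h - 24) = (h - 2)*(h + 2)*(h^2 - 7*h + 12) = (h - 3)*(h - 2)*(h + 2)*(h - 4)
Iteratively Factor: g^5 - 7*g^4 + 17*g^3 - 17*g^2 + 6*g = (g - 2)*(g^4 - 5*g^3 + 7*g^2 - 3*g) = (g - 2)*(g - 1)*(g^3 - 4*g^2 + 3*g) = (g - 3)*(g - 2)*(g - 1)*(g^2 - g) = g*(g - 3)*(g - 2)*(g - 1)*(g - 1)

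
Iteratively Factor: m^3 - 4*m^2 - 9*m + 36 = (m - 3)*(m^2 - m - 12) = (m - 3)*(m + 3)*(m - 4)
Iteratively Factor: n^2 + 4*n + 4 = (n + 2)*(n + 2)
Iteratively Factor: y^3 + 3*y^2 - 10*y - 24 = (y - 3)*(y^2 + 6*y + 8) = (y - 3)*(y + 4)*(y + 2)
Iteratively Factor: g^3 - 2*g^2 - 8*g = (g + 2)*(g^2 - 4*g) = g*(g + 2)*(g - 4)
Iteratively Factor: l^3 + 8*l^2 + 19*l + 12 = (l + 1)*(l^2 + 7*l + 12) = (l + 1)*(l + 4)*(l + 3)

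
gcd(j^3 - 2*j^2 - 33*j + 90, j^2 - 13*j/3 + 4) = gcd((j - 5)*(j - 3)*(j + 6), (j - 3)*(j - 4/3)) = j - 3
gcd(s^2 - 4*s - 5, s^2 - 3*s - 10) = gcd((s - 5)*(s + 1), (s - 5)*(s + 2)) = s - 5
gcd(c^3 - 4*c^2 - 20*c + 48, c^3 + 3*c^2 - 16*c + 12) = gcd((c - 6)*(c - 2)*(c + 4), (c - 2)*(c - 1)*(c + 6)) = c - 2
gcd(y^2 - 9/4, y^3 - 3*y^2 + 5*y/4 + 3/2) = y - 3/2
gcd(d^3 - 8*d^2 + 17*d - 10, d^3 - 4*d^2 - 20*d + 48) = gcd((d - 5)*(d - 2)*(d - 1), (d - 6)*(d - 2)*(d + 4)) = d - 2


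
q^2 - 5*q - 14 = (q - 7)*(q + 2)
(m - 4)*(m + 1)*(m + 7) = m^3 + 4*m^2 - 25*m - 28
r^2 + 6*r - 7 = (r - 1)*(r + 7)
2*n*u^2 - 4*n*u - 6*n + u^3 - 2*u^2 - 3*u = (2*n + u)*(u - 3)*(u + 1)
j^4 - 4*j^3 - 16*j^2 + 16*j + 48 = (j - 6)*(j - 2)*(j + 2)^2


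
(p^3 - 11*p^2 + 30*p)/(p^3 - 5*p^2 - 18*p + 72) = p*(p - 5)/(p^2 + p - 12)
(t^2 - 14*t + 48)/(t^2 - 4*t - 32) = (t - 6)/(t + 4)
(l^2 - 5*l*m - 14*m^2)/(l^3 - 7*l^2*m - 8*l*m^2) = (-l^2 + 5*l*m + 14*m^2)/(l*(-l^2 + 7*l*m + 8*m^2))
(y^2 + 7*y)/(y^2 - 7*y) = (y + 7)/(y - 7)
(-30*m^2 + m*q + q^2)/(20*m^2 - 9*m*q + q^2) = (6*m + q)/(-4*m + q)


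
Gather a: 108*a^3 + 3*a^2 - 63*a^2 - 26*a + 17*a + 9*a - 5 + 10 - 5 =108*a^3 - 60*a^2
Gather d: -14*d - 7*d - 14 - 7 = -21*d - 21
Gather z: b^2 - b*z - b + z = b^2 - b + z*(1 - b)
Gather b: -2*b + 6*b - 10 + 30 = 4*b + 20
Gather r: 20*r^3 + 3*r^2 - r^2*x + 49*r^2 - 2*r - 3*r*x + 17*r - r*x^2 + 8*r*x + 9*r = 20*r^3 + r^2*(52 - x) + r*(-x^2 + 5*x + 24)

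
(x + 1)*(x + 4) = x^2 + 5*x + 4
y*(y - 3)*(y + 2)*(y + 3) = y^4 + 2*y^3 - 9*y^2 - 18*y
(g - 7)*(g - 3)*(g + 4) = g^3 - 6*g^2 - 19*g + 84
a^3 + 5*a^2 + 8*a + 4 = (a + 1)*(a + 2)^2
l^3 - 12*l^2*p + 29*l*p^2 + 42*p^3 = (l - 7*p)*(l - 6*p)*(l + p)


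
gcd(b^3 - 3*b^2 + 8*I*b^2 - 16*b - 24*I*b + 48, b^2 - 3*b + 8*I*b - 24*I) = b - 3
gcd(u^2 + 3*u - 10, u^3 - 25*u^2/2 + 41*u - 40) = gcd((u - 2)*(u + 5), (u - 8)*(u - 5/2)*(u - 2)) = u - 2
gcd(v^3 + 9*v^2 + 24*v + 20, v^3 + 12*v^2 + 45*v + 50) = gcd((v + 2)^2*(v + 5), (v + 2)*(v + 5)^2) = v^2 + 7*v + 10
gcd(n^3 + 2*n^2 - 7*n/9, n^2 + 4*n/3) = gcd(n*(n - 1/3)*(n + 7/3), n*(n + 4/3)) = n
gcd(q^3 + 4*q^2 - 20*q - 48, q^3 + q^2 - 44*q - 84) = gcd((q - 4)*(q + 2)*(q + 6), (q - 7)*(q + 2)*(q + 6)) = q^2 + 8*q + 12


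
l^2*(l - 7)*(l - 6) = l^4 - 13*l^3 + 42*l^2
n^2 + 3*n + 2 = (n + 1)*(n + 2)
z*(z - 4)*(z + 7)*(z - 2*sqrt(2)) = z^4 - 2*sqrt(2)*z^3 + 3*z^3 - 28*z^2 - 6*sqrt(2)*z^2 + 56*sqrt(2)*z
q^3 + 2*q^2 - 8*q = q*(q - 2)*(q + 4)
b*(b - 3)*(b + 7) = b^3 + 4*b^2 - 21*b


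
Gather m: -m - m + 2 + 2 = 4 - 2*m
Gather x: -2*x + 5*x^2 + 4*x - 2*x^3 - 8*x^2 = -2*x^3 - 3*x^2 + 2*x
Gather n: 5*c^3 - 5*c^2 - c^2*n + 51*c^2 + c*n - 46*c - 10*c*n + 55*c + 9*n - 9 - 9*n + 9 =5*c^3 + 46*c^2 + 9*c + n*(-c^2 - 9*c)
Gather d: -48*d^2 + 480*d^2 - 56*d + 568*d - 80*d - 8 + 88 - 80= 432*d^2 + 432*d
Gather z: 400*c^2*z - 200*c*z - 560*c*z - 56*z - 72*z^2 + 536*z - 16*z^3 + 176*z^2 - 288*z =-16*z^3 + 104*z^2 + z*(400*c^2 - 760*c + 192)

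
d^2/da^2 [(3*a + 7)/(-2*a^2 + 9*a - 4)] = 2*(-(3*a + 7)*(4*a - 9)^2 + (18*a - 13)*(2*a^2 - 9*a + 4))/(2*a^2 - 9*a + 4)^3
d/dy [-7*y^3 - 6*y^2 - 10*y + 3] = -21*y^2 - 12*y - 10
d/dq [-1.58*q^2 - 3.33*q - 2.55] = -3.16*q - 3.33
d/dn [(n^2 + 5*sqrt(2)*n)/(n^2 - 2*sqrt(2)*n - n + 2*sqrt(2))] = (-7*sqrt(2)*n^2 - n^2 + 4*sqrt(2)*n + 20)/(n^4 - 4*sqrt(2)*n^3 - 2*n^3 + 9*n^2 + 8*sqrt(2)*n^2 - 16*n - 4*sqrt(2)*n + 8)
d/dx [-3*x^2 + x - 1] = 1 - 6*x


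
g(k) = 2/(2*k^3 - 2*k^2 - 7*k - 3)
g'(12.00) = 0.00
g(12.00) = 0.00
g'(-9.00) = 0.00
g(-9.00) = 0.00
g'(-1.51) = -1.69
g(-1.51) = -0.52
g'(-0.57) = 6081.25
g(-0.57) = -66.26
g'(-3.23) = -0.03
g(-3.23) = -0.03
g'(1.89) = -0.14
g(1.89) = -0.20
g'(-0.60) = 2118.06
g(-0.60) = 41.67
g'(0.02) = 1.43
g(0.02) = -0.64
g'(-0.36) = 13.80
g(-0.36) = -2.40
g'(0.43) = 0.39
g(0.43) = -0.32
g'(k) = 2*(-6*k^2 + 4*k + 7)/(2*k^3 - 2*k^2 - 7*k - 3)^2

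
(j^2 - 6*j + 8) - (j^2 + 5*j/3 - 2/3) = 26/3 - 23*j/3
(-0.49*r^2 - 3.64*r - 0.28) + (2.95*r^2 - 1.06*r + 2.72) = 2.46*r^2 - 4.7*r + 2.44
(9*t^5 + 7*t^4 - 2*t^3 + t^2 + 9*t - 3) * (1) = 9*t^5 + 7*t^4 - 2*t^3 + t^2 + 9*t - 3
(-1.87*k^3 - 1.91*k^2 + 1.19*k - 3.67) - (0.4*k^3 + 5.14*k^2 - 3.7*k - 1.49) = -2.27*k^3 - 7.05*k^2 + 4.89*k - 2.18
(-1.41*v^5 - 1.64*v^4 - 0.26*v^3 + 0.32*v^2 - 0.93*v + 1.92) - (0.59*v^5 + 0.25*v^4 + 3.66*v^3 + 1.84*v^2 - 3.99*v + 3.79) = -2.0*v^5 - 1.89*v^4 - 3.92*v^3 - 1.52*v^2 + 3.06*v - 1.87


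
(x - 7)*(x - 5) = x^2 - 12*x + 35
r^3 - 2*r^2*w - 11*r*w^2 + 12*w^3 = (r - 4*w)*(r - w)*(r + 3*w)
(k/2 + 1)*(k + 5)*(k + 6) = k^3/2 + 13*k^2/2 + 26*k + 30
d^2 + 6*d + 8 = (d + 2)*(d + 4)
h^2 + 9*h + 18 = (h + 3)*(h + 6)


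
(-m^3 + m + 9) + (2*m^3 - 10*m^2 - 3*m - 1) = m^3 - 10*m^2 - 2*m + 8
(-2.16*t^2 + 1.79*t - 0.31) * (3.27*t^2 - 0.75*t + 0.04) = -7.0632*t^4 + 7.4733*t^3 - 2.4426*t^2 + 0.3041*t - 0.0124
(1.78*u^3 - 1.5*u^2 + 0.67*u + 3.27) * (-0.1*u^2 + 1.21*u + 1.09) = -0.178*u^5 + 2.3038*u^4 + 0.0582000000000002*u^3 - 1.1513*u^2 + 4.687*u + 3.5643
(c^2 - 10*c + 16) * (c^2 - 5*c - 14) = c^4 - 15*c^3 + 52*c^2 + 60*c - 224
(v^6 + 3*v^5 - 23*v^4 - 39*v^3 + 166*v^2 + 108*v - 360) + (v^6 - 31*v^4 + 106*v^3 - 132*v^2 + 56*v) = 2*v^6 + 3*v^5 - 54*v^4 + 67*v^3 + 34*v^2 + 164*v - 360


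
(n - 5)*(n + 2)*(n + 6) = n^3 + 3*n^2 - 28*n - 60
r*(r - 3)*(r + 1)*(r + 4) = r^4 + 2*r^3 - 11*r^2 - 12*r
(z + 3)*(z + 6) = z^2 + 9*z + 18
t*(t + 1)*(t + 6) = t^3 + 7*t^2 + 6*t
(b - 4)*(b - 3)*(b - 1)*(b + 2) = b^4 - 6*b^3 + 3*b^2 + 26*b - 24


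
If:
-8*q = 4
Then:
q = -1/2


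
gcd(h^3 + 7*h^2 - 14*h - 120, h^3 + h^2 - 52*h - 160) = h + 5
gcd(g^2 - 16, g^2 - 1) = 1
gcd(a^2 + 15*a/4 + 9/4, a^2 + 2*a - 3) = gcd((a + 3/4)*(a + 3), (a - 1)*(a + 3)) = a + 3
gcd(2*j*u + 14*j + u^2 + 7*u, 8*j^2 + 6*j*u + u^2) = 2*j + u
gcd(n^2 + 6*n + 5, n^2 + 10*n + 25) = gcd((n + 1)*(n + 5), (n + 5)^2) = n + 5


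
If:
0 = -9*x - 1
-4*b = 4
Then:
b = -1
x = -1/9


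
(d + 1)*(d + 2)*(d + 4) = d^3 + 7*d^2 + 14*d + 8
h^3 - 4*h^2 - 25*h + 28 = (h - 7)*(h - 1)*(h + 4)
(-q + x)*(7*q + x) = -7*q^2 + 6*q*x + x^2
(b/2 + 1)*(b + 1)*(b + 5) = b^3/2 + 4*b^2 + 17*b/2 + 5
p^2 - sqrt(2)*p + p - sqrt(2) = (p + 1)*(p - sqrt(2))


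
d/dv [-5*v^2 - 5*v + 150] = -10*v - 5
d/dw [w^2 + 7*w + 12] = 2*w + 7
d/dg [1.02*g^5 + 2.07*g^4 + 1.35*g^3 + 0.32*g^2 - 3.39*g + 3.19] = 5.1*g^4 + 8.28*g^3 + 4.05*g^2 + 0.64*g - 3.39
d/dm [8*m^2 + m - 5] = 16*m + 1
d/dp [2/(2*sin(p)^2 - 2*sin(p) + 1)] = 4*(-sin(2*p) + cos(p))/(-2*sin(p) - cos(2*p) + 2)^2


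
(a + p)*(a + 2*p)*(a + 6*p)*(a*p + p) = a^4*p + 9*a^3*p^2 + a^3*p + 20*a^2*p^3 + 9*a^2*p^2 + 12*a*p^4 + 20*a*p^3 + 12*p^4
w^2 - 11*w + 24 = (w - 8)*(w - 3)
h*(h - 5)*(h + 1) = h^3 - 4*h^2 - 5*h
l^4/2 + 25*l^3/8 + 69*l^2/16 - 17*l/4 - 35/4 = (l/2 + 1)*(l - 5/4)*(l + 2)*(l + 7/2)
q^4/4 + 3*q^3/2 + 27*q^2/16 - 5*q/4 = q*(q/4 + 1)*(q - 1/2)*(q + 5/2)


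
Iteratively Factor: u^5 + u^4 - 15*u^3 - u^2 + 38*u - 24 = (u - 3)*(u^4 + 4*u^3 - 3*u^2 - 10*u + 8) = (u - 3)*(u + 2)*(u^3 + 2*u^2 - 7*u + 4) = (u - 3)*(u - 1)*(u + 2)*(u^2 + 3*u - 4) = (u - 3)*(u - 1)*(u + 2)*(u + 4)*(u - 1)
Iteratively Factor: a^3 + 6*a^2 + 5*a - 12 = (a + 3)*(a^2 + 3*a - 4) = (a - 1)*(a + 3)*(a + 4)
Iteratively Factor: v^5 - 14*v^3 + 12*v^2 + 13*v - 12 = (v - 1)*(v^4 + v^3 - 13*v^2 - v + 12) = (v - 3)*(v - 1)*(v^3 + 4*v^2 - v - 4) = (v - 3)*(v - 1)^2*(v^2 + 5*v + 4) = (v - 3)*(v - 1)^2*(v + 1)*(v + 4)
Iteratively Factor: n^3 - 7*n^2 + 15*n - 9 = (n - 1)*(n^2 - 6*n + 9) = (n - 3)*(n - 1)*(n - 3)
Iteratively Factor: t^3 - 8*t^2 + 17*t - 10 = (t - 1)*(t^2 - 7*t + 10) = (t - 2)*(t - 1)*(t - 5)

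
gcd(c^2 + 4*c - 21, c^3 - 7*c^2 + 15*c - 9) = c - 3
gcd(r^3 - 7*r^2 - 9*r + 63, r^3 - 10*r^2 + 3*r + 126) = r^2 - 4*r - 21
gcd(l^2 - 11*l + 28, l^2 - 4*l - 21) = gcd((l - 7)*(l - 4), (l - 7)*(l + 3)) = l - 7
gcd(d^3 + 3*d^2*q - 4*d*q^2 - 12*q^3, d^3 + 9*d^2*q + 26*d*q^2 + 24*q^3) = d^2 + 5*d*q + 6*q^2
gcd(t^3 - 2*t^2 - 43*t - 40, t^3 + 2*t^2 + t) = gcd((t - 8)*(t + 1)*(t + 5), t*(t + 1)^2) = t + 1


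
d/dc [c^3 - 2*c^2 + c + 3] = 3*c^2 - 4*c + 1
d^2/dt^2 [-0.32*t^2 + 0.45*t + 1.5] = -0.640000000000000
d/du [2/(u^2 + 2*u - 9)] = 4*(-u - 1)/(u^2 + 2*u - 9)^2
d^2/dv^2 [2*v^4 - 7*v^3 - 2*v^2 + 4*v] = 24*v^2 - 42*v - 4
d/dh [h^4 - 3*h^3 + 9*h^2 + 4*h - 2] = 4*h^3 - 9*h^2 + 18*h + 4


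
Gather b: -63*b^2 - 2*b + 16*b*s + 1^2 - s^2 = -63*b^2 + b*(16*s - 2) - s^2 + 1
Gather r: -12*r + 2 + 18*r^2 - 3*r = 18*r^2 - 15*r + 2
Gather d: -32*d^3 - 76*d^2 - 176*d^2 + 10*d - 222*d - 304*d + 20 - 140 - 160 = -32*d^3 - 252*d^2 - 516*d - 280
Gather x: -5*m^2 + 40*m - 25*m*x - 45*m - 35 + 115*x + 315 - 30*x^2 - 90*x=-5*m^2 - 5*m - 30*x^2 + x*(25 - 25*m) + 280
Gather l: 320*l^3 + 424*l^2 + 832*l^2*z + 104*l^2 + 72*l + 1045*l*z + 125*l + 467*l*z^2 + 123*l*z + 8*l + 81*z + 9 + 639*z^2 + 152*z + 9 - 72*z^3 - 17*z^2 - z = 320*l^3 + l^2*(832*z + 528) + l*(467*z^2 + 1168*z + 205) - 72*z^3 + 622*z^2 + 232*z + 18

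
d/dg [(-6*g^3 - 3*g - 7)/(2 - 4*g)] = (24*g^3 - 18*g^2 - 17)/(2*(4*g^2 - 4*g + 1))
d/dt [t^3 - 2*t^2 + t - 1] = 3*t^2 - 4*t + 1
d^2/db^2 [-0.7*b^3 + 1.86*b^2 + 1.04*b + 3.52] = 3.72 - 4.2*b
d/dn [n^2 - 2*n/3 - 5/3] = 2*n - 2/3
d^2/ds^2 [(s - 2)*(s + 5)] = 2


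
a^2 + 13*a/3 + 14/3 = (a + 2)*(a + 7/3)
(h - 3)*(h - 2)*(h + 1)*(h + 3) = h^4 - h^3 - 11*h^2 + 9*h + 18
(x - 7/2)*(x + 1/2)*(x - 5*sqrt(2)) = x^3 - 5*sqrt(2)*x^2 - 3*x^2 - 7*x/4 + 15*sqrt(2)*x + 35*sqrt(2)/4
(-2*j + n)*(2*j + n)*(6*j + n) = -24*j^3 - 4*j^2*n + 6*j*n^2 + n^3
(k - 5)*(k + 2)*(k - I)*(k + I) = k^4 - 3*k^3 - 9*k^2 - 3*k - 10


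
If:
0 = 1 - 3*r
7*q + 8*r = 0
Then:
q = -8/21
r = 1/3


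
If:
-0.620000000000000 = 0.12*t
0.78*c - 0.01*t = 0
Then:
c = -0.07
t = -5.17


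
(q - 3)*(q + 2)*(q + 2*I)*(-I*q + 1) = -I*q^4 + 3*q^3 + I*q^3 - 3*q^2 + 8*I*q^2 - 18*q - 2*I*q - 12*I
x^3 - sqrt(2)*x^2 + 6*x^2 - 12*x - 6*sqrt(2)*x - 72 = (x + 6)*(x - 3*sqrt(2))*(x + 2*sqrt(2))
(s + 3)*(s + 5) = s^2 + 8*s + 15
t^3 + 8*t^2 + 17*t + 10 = (t + 1)*(t + 2)*(t + 5)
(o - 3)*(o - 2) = o^2 - 5*o + 6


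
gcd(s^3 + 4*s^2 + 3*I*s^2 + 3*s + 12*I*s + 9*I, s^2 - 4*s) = 1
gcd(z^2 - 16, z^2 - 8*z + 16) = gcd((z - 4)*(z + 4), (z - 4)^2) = z - 4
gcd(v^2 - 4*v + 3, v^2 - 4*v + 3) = v^2 - 4*v + 3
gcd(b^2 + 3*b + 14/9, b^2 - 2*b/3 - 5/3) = 1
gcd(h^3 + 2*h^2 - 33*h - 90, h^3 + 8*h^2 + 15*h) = h^2 + 8*h + 15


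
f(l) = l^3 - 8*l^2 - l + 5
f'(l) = 3*l^2 - 16*l - 1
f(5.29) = -76.13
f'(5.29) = -1.69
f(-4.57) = -252.95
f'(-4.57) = 134.77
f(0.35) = 3.71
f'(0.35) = -6.23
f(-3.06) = -95.50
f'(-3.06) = 76.05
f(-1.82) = -25.71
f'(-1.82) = 38.06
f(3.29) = -49.27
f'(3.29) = -21.17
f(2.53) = -32.54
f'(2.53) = -22.28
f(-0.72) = 1.20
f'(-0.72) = 12.08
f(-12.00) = -2863.00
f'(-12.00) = 623.00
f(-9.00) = -1363.00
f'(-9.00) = 386.00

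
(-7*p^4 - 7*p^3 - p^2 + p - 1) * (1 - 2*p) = 14*p^5 + 7*p^4 - 5*p^3 - 3*p^2 + 3*p - 1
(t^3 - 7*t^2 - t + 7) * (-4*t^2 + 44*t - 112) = -4*t^5 + 72*t^4 - 416*t^3 + 712*t^2 + 420*t - 784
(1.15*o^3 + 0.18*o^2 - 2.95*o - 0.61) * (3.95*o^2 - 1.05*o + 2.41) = 4.5425*o^5 - 0.4965*o^4 - 9.07*o^3 + 1.1218*o^2 - 6.469*o - 1.4701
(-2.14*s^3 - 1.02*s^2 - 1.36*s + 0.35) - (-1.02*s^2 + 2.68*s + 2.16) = -2.14*s^3 - 4.04*s - 1.81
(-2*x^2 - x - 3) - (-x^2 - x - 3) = -x^2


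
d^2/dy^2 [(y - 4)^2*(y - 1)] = 6*y - 18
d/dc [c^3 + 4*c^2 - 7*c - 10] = 3*c^2 + 8*c - 7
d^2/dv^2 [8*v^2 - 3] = 16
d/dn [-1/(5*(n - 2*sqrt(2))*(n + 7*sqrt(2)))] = (2*n/5 + sqrt(2))/((n - 2*sqrt(2))^2*(n + 7*sqrt(2))^2)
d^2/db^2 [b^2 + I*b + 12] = 2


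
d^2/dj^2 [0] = 0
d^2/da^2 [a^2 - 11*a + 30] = 2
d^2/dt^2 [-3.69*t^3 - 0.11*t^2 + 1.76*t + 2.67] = -22.14*t - 0.22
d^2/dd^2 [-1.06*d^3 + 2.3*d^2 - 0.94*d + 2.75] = 4.6 - 6.36*d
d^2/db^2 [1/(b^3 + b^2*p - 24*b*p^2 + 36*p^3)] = 2*(-(3*b + p)*(b^3 + b^2*p - 24*b*p^2 + 36*p^3) + (3*b^2 + 2*b*p - 24*p^2)^2)/(b^3 + b^2*p - 24*b*p^2 + 36*p^3)^3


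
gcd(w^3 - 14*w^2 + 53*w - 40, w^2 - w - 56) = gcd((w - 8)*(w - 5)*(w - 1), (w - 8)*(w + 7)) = w - 8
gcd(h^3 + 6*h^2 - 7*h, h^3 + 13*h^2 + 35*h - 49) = h^2 + 6*h - 7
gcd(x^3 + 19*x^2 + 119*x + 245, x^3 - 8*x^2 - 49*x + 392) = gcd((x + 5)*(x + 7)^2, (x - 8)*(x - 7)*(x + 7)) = x + 7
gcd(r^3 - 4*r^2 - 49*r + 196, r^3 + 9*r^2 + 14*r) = r + 7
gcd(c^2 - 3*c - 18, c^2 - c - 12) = c + 3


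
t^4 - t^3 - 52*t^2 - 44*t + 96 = (t - 8)*(t - 1)*(t + 2)*(t + 6)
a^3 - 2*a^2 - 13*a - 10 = (a - 5)*(a + 1)*(a + 2)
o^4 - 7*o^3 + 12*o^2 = o^2*(o - 4)*(o - 3)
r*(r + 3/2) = r^2 + 3*r/2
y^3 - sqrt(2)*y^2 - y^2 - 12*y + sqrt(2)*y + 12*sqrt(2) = (y - 4)*(y + 3)*(y - sqrt(2))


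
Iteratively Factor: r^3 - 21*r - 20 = (r + 1)*(r^2 - r - 20) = (r + 1)*(r + 4)*(r - 5)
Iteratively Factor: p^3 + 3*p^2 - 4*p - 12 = (p + 2)*(p^2 + p - 6) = (p + 2)*(p + 3)*(p - 2)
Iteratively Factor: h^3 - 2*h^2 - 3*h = (h)*(h^2 - 2*h - 3) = h*(h - 3)*(h + 1)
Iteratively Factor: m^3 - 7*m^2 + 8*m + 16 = (m - 4)*(m^2 - 3*m - 4) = (m - 4)*(m + 1)*(m - 4)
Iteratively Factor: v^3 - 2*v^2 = (v)*(v^2 - 2*v) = v^2*(v - 2)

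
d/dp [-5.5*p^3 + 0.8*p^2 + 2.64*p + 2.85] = -16.5*p^2 + 1.6*p + 2.64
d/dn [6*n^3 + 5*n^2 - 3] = 2*n*(9*n + 5)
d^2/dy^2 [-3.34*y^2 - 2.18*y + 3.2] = -6.68000000000000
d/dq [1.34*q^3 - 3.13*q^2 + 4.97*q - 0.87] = 4.02*q^2 - 6.26*q + 4.97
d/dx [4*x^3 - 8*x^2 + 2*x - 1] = 12*x^2 - 16*x + 2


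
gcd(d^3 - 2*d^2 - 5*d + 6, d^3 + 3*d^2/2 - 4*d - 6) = d + 2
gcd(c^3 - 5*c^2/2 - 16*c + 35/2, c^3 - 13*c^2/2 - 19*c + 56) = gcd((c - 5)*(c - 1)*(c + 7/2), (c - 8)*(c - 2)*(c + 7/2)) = c + 7/2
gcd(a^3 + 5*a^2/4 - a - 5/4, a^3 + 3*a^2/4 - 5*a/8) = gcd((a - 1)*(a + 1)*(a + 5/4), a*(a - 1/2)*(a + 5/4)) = a + 5/4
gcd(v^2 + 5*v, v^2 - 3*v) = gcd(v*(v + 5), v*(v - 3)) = v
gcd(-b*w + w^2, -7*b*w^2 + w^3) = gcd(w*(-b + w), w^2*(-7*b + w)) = w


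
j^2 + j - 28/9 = (j - 4/3)*(j + 7/3)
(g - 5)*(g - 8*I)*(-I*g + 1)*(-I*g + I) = -g^4 + 6*g^3 + 7*I*g^3 - 13*g^2 - 42*I*g^2 + 48*g + 35*I*g - 40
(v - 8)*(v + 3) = v^2 - 5*v - 24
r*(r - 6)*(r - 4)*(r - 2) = r^4 - 12*r^3 + 44*r^2 - 48*r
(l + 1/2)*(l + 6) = l^2 + 13*l/2 + 3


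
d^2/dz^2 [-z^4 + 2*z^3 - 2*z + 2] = 12*z*(1 - z)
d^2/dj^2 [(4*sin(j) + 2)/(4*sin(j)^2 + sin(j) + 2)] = 2*(-288*sin(j)^5 - 56*sin(j)^4 + 131*sin(j)^2 + 193*sin(j) - 117*sin(3*j) + 16*sin(5*j) - 22)/(4*sin(j)^2 + sin(j) + 2)^3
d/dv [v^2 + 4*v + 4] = 2*v + 4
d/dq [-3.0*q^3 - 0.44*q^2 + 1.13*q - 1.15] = -9.0*q^2 - 0.88*q + 1.13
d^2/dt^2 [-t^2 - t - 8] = -2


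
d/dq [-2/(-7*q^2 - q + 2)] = 2*(-14*q - 1)/(7*q^2 + q - 2)^2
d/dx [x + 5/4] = 1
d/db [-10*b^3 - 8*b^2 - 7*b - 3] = -30*b^2 - 16*b - 7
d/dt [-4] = 0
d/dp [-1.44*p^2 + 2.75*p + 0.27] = 2.75 - 2.88*p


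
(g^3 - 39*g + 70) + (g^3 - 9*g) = 2*g^3 - 48*g + 70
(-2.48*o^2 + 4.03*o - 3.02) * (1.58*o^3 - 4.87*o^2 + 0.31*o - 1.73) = -3.9184*o^5 + 18.445*o^4 - 25.1665*o^3 + 20.2471*o^2 - 7.9081*o + 5.2246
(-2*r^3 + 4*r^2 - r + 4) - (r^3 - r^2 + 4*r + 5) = -3*r^3 + 5*r^2 - 5*r - 1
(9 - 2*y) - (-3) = 12 - 2*y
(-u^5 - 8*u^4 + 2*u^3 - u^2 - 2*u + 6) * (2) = -2*u^5 - 16*u^4 + 4*u^3 - 2*u^2 - 4*u + 12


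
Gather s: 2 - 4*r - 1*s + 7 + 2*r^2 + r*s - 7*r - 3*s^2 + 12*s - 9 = 2*r^2 - 11*r - 3*s^2 + s*(r + 11)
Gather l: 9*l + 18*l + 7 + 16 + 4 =27*l + 27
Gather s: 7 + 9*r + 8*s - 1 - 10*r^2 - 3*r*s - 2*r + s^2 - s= -10*r^2 + 7*r + s^2 + s*(7 - 3*r) + 6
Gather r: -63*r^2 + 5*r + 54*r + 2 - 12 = -63*r^2 + 59*r - 10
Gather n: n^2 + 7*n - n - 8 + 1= n^2 + 6*n - 7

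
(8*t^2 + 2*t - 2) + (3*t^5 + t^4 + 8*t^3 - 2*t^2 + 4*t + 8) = 3*t^5 + t^4 + 8*t^3 + 6*t^2 + 6*t + 6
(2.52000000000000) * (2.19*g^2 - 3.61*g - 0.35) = 5.5188*g^2 - 9.0972*g - 0.882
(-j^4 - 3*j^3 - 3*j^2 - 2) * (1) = -j^4 - 3*j^3 - 3*j^2 - 2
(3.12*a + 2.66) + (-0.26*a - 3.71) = 2.86*a - 1.05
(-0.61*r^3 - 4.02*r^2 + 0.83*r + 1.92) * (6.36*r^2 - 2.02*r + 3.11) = -3.8796*r^5 - 24.335*r^4 + 11.5021*r^3 - 1.9676*r^2 - 1.2971*r + 5.9712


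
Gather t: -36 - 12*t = -12*t - 36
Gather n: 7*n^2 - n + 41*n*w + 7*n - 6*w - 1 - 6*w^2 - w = 7*n^2 + n*(41*w + 6) - 6*w^2 - 7*w - 1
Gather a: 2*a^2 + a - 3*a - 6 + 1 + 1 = 2*a^2 - 2*a - 4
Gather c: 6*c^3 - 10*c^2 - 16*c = 6*c^3 - 10*c^2 - 16*c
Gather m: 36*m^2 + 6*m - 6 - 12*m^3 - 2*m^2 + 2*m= -12*m^3 + 34*m^2 + 8*m - 6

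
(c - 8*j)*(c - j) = c^2 - 9*c*j + 8*j^2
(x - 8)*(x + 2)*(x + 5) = x^3 - x^2 - 46*x - 80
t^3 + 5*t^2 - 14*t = t*(t - 2)*(t + 7)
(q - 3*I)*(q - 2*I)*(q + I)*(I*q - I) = I*q^4 + 4*q^3 - I*q^3 - 4*q^2 - I*q^2 + 6*q + I*q - 6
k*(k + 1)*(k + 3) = k^3 + 4*k^2 + 3*k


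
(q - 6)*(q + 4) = q^2 - 2*q - 24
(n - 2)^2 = n^2 - 4*n + 4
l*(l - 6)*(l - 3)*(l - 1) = l^4 - 10*l^3 + 27*l^2 - 18*l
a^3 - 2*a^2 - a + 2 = (a - 2)*(a - 1)*(a + 1)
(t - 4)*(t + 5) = t^2 + t - 20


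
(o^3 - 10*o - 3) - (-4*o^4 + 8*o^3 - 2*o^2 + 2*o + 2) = 4*o^4 - 7*o^3 + 2*o^2 - 12*o - 5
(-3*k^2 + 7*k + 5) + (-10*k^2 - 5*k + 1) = -13*k^2 + 2*k + 6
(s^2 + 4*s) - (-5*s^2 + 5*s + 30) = 6*s^2 - s - 30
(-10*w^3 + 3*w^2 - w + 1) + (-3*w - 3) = -10*w^3 + 3*w^2 - 4*w - 2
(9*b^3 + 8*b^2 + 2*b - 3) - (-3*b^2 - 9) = 9*b^3 + 11*b^2 + 2*b + 6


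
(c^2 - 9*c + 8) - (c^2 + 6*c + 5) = 3 - 15*c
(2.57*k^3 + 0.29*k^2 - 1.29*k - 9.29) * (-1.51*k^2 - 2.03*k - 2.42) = -3.8807*k^5 - 5.655*k^4 - 4.8602*k^3 + 15.9448*k^2 + 21.9805*k + 22.4818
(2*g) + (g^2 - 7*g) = g^2 - 5*g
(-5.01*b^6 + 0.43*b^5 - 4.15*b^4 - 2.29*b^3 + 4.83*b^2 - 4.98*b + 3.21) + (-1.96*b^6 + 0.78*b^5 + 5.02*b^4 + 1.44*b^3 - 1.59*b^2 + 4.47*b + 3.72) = -6.97*b^6 + 1.21*b^5 + 0.869999999999999*b^4 - 0.85*b^3 + 3.24*b^2 - 0.510000000000001*b + 6.93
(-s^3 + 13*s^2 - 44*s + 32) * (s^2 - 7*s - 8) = -s^5 + 20*s^4 - 127*s^3 + 236*s^2 + 128*s - 256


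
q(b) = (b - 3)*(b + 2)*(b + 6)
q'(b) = (b - 3)*(b + 2) + (b - 3)*(b + 6) + (b + 2)*(b + 6)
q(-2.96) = 17.39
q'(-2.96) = -15.32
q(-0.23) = -32.99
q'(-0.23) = -14.14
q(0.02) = -36.24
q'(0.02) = -11.80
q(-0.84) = -22.98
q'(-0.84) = -18.28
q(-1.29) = -14.35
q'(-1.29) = -19.91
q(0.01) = -36.12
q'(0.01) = -11.90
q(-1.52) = -9.72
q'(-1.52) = -20.27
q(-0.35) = -31.23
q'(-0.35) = -15.13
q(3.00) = 0.00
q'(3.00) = 45.00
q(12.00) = 2268.00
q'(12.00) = 540.00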